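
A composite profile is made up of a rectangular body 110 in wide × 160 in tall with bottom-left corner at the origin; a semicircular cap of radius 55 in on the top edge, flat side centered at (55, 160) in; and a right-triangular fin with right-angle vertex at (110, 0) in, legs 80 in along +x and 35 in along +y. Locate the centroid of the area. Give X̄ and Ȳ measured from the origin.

rectangular body: A = 110 × 160 = 17600.00, centroid at (55.00, 80.00).
semicircular top: A = ½π·55² = 4751.66, centroid at (55.00, 183.34).
triangular fin: A = ½·80·35 = 1400.00, centroid at (136.67, 11.67).
ΣA = 23751.66 in²
ΣAX̄ = (17600.00)(55.00) + (4751.66)(55.00) + (1400.00)(136.67) = 1420674.57 in³
ΣAȲ = (17600.00)(80.00) + (4751.66)(183.34) + (1400.00)(11.67) = 2295515.42 in³
X̄ = 1420674.57 / 23751.66 = 59.81 in
Ȳ = 2295515.42 / 23751.66 = 96.65 in

X̄ = 59.81 in, Ȳ = 96.65 in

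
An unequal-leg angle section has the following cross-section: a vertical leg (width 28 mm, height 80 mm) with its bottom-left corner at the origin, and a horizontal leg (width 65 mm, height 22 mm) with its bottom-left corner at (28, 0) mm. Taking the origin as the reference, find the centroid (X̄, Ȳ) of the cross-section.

vertical leg: A = 28 × 80 = 2240.00, centroid at (14.00, 40.00).
horizontal leg: A = 65 × 22 = 1430.00, centroid at (60.50, 11.00).
ΣA = 3670.00 mm², ΣAX̄ = 117875.00 mm³, ΣAȲ = 105330.00 mm³.
X̄ = 117875.00/3670.00 = 32.12 mm; Ȳ = 105330.00/3670.00 = 28.70 mm.

X̄ = 32.12 mm, Ȳ = 28.70 mm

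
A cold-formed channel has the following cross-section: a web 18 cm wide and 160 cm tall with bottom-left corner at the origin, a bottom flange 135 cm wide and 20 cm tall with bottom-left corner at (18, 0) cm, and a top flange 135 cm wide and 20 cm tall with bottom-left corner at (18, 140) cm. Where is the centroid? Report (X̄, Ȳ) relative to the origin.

X̄ = 58.89 cm, Ȳ = 80.00 cm

web: A = 18 × 160 = 2880.00, centroid at (9.00, 80.00).
bottom flange: A = 135 × 20 = 2700.00, centroid at (85.50, 10.00).
top flange: A = 135 × 20 = 2700.00, centroid at (85.50, 150.00).
ΣA = 8280.00 cm², ΣAX̄ = 487620.00 cm³, ΣAȲ = 662400.00 cm³.
X̄ = 487620.00/8280.00 = 58.89 cm; Ȳ = 662400.00/8280.00 = 80.00 cm.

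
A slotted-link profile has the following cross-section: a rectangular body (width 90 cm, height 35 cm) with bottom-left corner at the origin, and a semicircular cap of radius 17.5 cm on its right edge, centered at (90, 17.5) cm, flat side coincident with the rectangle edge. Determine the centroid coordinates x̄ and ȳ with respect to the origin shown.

x̄ = 51.95 cm, ȳ = 17.50 cm

Part | A | x̄ᵢ | ȳᵢ | A·x̄ᵢ | A·ȳᵢ
rectangular body | 3150.00 | 45.00 | 17.50 | 141750.00 | 55125.00
semicircular end | 481.06 | 97.43 | 17.50 | 46867.99 | 8418.49
Σ | 3631.06 |  |  | 188617.99 | 63543.49
x̄ = 188617.99 / 3631.06 = 51.95 cm
ȳ = 63543.49 / 3631.06 = 17.50 cm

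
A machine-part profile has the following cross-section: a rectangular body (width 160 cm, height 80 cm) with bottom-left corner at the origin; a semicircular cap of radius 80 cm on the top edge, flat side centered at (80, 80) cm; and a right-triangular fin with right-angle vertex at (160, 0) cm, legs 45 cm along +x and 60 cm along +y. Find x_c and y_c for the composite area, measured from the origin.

Part | A | x̄ᵢ | ȳᵢ | A·x̄ᵢ | A·ȳᵢ
rectangular body | 12800.00 | 80.00 | 40.00 | 1024000.00 | 512000.00
semicircular top | 10053.10 | 80.00 | 113.95 | 804247.72 | 1145581.05
triangular fin | 1350.00 | 175.00 | 20.00 | 236250.00 | 27000.00
Σ | 24203.10 |  |  | 2064497.72 | 1684581.05
x_c = 2064497.72 / 24203.10 = 85.30 cm
y_c = 1684581.05 / 24203.10 = 69.60 cm

x_c = 85.30 cm, y_c = 69.60 cm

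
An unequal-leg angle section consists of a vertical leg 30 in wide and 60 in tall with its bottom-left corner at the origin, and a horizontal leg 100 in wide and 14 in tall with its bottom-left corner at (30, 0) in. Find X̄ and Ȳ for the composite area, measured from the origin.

X̄ = 43.44 in, Ȳ = 19.94 in

vertical leg: A = 30 × 60 = 1800.00, centroid at (15.00, 30.00).
horizontal leg: A = 100 × 14 = 1400.00, centroid at (80.00, 7.00).
ΣA = 3200.00 in², ΣAX̄ = 139000.00 in³, ΣAȲ = 63800.00 in³.
X̄ = 139000.00/3200.00 = 43.44 in; Ȳ = 63800.00/3200.00 = 19.94 in.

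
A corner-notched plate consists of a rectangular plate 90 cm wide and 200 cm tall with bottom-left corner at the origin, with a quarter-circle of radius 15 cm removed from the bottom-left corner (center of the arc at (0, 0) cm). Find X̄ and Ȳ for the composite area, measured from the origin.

X̄ = 45.38 cm, Ȳ = 100.93 cm

plate: A = 90 × 200 = 18000.00, centroid at (45.00, 100.00).
removed quarter-circle: A = −¼π·15² = -176.71, centroid at (6.37, 6.37).
ΣA = 17823.29 cm²
ΣAX̄ = (18000.00)(45.00) + (-176.71)(6.37) = 808875.00 cm³
ΣAȲ = (18000.00)(100.00) + (-176.71)(6.37) = 1798875.00 cm³
X̄ = 808875.00 / 17823.29 = 45.38 cm
Ȳ = 1798875.00 / 17823.29 = 100.93 cm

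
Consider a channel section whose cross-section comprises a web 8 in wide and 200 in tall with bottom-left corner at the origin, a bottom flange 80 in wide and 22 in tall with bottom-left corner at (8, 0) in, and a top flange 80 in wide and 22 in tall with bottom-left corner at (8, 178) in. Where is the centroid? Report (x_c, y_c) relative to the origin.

web: A = 8 × 200 = 1600.00, centroid at (4.00, 100.00).
bottom flange: A = 80 × 22 = 1760.00, centroid at (48.00, 11.00).
top flange: A = 80 × 22 = 1760.00, centroid at (48.00, 189.00).
ΣA = 5120.00 in², ΣAx_c = 175360.00 in³, ΣAy_c = 512000.00 in³.
x_c = 175360.00/5120.00 = 34.25 in; y_c = 512000.00/5120.00 = 100.00 in.

x_c = 34.25 in, y_c = 100.00 in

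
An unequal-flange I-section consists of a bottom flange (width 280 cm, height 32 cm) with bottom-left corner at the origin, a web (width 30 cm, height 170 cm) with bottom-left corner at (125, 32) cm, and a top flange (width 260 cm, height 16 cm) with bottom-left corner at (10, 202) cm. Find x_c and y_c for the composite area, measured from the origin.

bottom flange: A = 280 × 32 = 8960.00, centroid at (140.00, 16.00).
web: A = 30 × 170 = 5100.00, centroid at (140.00, 117.00).
top flange: A = 260 × 16 = 4160.00, centroid at (140.00, 210.00).
ΣA = 18220.00 cm²
ΣAx_c = (8960.00)(140.00) + (5100.00)(140.00) + (4160.00)(140.00) = 2550800.00 cm³
ΣAy_c = (8960.00)(16.00) + (5100.00)(117.00) + (4160.00)(210.00) = 1613660.00 cm³
x_c = 2550800.00 / 18220.00 = 140.00 cm
y_c = 1613660.00 / 18220.00 = 88.57 cm

x_c = 140.00 cm, y_c = 88.57 cm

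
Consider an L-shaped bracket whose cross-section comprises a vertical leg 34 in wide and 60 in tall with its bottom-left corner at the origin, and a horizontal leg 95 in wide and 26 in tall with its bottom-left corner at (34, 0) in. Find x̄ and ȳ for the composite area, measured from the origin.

vertical leg: A = 34 × 60 = 2040.00, centroid at (17.00, 30.00).
horizontal leg: A = 95 × 26 = 2470.00, centroid at (81.50, 13.00).
ΣA = 4510.00 in²
ΣAx̄ = (2040.00)(17.00) + (2470.00)(81.50) = 235985.00 in³
ΣAȳ = (2040.00)(30.00) + (2470.00)(13.00) = 93310.00 in³
x̄ = 235985.00 / 4510.00 = 52.32 in
ȳ = 93310.00 / 4510.00 = 20.69 in

x̄ = 52.32 in, ȳ = 20.69 in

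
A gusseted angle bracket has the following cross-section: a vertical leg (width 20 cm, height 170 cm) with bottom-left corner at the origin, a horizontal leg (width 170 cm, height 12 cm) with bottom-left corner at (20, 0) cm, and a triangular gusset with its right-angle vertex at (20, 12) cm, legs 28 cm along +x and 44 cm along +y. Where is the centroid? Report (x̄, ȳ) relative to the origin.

x̄ = 43.97 cm, ȳ = 52.45 cm

vertical leg: A = 20 × 170 = 3400.00, centroid at (10.00, 85.00).
horizontal leg: A = 170 × 12 = 2040.00, centroid at (105.00, 6.00).
gusset: A = ½·28·44 = 616.00, centroid at (29.33, 26.67).
ΣA = 6056.00 cm²
ΣAx̄ = (3400.00)(10.00) + (2040.00)(105.00) + (616.00)(29.33) = 266269.33 cm³
ΣAȳ = (3400.00)(85.00) + (2040.00)(6.00) + (616.00)(26.67) = 317666.67 cm³
x̄ = 266269.33 / 6056.00 = 43.97 cm
ȳ = 317666.67 / 6056.00 = 52.45 cm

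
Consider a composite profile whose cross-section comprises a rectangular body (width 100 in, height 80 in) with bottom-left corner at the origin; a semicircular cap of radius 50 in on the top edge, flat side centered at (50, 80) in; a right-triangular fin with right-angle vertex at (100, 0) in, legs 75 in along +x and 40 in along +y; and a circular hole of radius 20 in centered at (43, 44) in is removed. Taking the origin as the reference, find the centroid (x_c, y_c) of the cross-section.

x_c = 59.97 in, y_c = 56.05 in

Part | A | x̄ᵢ | ȳᵢ | A·x̄ᵢ | A·ȳᵢ
rectangular body | 8000.00 | 50.00 | 40.00 | 400000.00 | 320000.00
semicircular top | 3926.99 | 50.00 | 101.22 | 196349.54 | 397492.60
triangular fin | 1500.00 | 125.00 | 13.33 | 187500.00 | 20000.00
hole | -1256.64 | 43.00 | 44.00 | -54035.39 | -55292.03
Σ | 12170.35 |  |  | 729814.15 | 682200.57
x_c = 729814.15 / 12170.35 = 59.97 in
y_c = 682200.57 / 12170.35 = 56.05 in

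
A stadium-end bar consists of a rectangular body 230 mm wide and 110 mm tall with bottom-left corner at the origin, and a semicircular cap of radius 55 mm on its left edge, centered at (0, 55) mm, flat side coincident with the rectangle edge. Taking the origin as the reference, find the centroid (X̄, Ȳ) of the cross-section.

rectangular body: A = 230 × 110 = 25300.00, centroid at (115.00, 55.00).
semicircular end: A = ½π·55² = 4751.66, centroid at (-23.34, 55.00).
ΣA = 30051.66 mm², ΣAX̄ = 2798583.33 mm³, ΣAȲ = 1652841.24 mm³.
X̄ = 2798583.33/30051.66 = 93.13 mm; Ȳ = 1652841.24/30051.66 = 55.00 mm.

X̄ = 93.13 mm, Ȳ = 55.00 mm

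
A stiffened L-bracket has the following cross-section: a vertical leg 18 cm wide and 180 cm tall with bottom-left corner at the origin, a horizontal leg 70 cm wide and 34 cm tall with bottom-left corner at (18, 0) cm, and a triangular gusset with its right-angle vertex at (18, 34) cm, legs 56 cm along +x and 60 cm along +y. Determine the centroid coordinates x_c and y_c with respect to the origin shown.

vertical leg: A = 18 × 180 = 3240.00, centroid at (9.00, 90.00).
horizontal leg: A = 70 × 34 = 2380.00, centroid at (53.00, 17.00).
gusset: A = ½·56·60 = 1680.00, centroid at (36.67, 54.00).
ΣA = 7300.00 cm²
ΣAx_c = (3240.00)(9.00) + (2380.00)(53.00) + (1680.00)(36.67) = 216900.00 cm³
ΣAy_c = (3240.00)(90.00) + (2380.00)(17.00) + (1680.00)(54.00) = 422780.00 cm³
x_c = 216900.00 / 7300.00 = 29.71 cm
y_c = 422780.00 / 7300.00 = 57.92 cm

x_c = 29.71 cm, y_c = 57.92 cm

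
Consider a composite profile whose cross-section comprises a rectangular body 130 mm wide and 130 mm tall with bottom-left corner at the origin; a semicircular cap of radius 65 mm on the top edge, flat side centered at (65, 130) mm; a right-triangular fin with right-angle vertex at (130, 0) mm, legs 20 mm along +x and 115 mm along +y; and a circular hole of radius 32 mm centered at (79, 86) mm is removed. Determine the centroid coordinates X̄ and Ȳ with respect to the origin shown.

X̄ = 66.74 mm, Ȳ = 89.05 mm

rectangular body: A = 130 × 130 = 16900.00, centroid at (65.00, 65.00).
semicircular top: A = ½π·65² = 6636.61, centroid at (65.00, 157.59).
triangular fin: A = ½·20·115 = 1150.00, centroid at (136.67, 38.33).
hole: A = −π·32² = -3216.99, centroid at (79.00, 86.00).
ΣA = 21469.62 mm², ΣAX̄ = 1432904.33 mm³, ΣAȲ = 1911765.33 mm³.
X̄ = 1432904.33/21469.62 = 66.74 mm; Ȳ = 1911765.33/21469.62 = 89.05 mm.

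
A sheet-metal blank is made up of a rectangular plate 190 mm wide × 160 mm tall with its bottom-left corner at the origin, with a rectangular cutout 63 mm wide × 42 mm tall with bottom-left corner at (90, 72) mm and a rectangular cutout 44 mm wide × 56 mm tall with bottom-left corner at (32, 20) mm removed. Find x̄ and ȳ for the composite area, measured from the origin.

plate: A = 190 × 160 = 30400.00, centroid at (95.00, 80.00).
hole 1: A = −(63 × 42) = -2646.00, centroid at (121.50, 93.00).
hole 2: A = −(44 × 56) = -2464.00, centroid at (54.00, 48.00).
ΣA = 25290.00 mm², ΣAx̄ = 2433455.00 mm³, ΣAȳ = 2067650.00 mm³.
x̄ = 2433455.00/25290.00 = 96.22 mm; ȳ = 2067650.00/25290.00 = 81.76 mm.

x̄ = 96.22 mm, ȳ = 81.76 mm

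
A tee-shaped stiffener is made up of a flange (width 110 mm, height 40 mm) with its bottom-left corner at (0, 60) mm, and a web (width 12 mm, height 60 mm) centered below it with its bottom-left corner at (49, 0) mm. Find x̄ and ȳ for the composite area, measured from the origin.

x̄ = 55.00 mm, ȳ = 72.97 mm

Part | A | x̄ᵢ | ȳᵢ | A·x̄ᵢ | A·ȳᵢ
web | 720.00 | 55.00 | 30.00 | 39600.00 | 21600.00
flange | 4400.00 | 55.00 | 80.00 | 242000.00 | 352000.00
Σ | 5120.00 |  |  | 281600.00 | 373600.00
x̄ = 281600.00 / 5120.00 = 55.00 mm
ȳ = 373600.00 / 5120.00 = 72.97 mm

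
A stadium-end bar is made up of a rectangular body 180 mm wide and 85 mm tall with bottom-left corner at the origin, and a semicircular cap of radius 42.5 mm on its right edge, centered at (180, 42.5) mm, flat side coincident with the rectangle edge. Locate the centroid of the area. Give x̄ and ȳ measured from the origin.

rectangular body: A = 180 × 85 = 15300.00, centroid at (90.00, 42.50).
semicircular end: A = ½π·42.5² = 2837.25, centroid at (198.04, 42.50).
ΣA = 18137.25 mm²
ΣAx̄ = (15300.00)(90.00) + (2837.25)(198.04) = 1938882.24 mm³
ΣAȳ = (15300.00)(42.50) + (2837.25)(42.50) = 770833.16 mm³
x̄ = 1938882.24 / 18137.25 = 106.90 mm
ȳ = 770833.16 / 18137.25 = 42.50 mm

x̄ = 106.90 mm, ȳ = 42.50 mm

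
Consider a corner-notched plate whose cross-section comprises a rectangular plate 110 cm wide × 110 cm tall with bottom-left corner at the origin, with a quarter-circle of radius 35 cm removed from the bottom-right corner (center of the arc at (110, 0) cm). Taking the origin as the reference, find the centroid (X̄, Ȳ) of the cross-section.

X̄ = 51.53 cm, Ȳ = 58.47 cm

plate: A = 110 × 110 = 12100.00, centroid at (55.00, 55.00).
removed quarter-circle: A = −¼π·35² = -962.11, centroid at (95.15, 14.85).
ΣA = 11137.89 cm²
ΣAX̄ = (12100.00)(55.00) + (-962.11)(95.15) = 573959.26 cm³
ΣAȲ = (12100.00)(55.00) + (-962.11)(14.85) = 651208.33 cm³
X̄ = 573959.26 / 11137.89 = 51.53 cm
Ȳ = 651208.33 / 11137.89 = 58.47 cm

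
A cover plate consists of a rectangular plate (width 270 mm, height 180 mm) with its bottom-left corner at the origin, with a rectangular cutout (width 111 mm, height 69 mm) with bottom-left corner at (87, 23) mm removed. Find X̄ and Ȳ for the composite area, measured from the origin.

Part | A | x̄ᵢ | ȳᵢ | A·x̄ᵢ | A·ȳᵢ
plate | 48600.00 | 135.00 | 90.00 | 6561000.00 | 4374000.00
hole | -7659.00 | 142.50 | 57.50 | -1091407.50 | -440392.50
Σ | 40941.00 |  |  | 5469592.50 | 3933607.50
X̄ = 5469592.50 / 40941.00 = 133.60 mm
Ȳ = 3933607.50 / 40941.00 = 96.08 mm

X̄ = 133.60 mm, Ȳ = 96.08 mm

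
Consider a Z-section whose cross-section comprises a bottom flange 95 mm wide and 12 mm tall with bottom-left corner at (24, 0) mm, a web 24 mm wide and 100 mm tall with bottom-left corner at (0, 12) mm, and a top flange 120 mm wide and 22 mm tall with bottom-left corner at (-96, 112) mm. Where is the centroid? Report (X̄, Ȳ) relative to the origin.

Part | A | x̄ᵢ | ȳᵢ | A·x̄ᵢ | A·ȳᵢ
bottom flange | 1140.00 | 71.50 | 6.00 | 81510.00 | 6840.00
web | 2400.00 | 12.00 | 62.00 | 28800.00 | 148800.00
top flange | 2640.00 | -36.00 | 123.00 | -95040.00 | 324720.00
Σ | 6180.00 |  |  | 15270.00 | 480360.00
X̄ = 15270.00 / 6180.00 = 2.47 mm
Ȳ = 480360.00 / 6180.00 = 77.73 mm

X̄ = 2.47 mm, Ȳ = 77.73 mm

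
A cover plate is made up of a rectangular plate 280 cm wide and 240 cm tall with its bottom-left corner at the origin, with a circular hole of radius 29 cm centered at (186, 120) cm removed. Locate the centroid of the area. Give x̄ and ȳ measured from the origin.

plate: A = 280 × 240 = 67200.00, centroid at (140.00, 120.00).
hole: A = −π·29² = -2642.08, centroid at (186.00, 120.00).
ΣA = 64557.92 cm²
ΣAx̄ = (67200.00)(140.00) + (-2642.08)(186.00) = 8916573.23 cm³
ΣAȳ = (67200.00)(120.00) + (-2642.08)(120.00) = 7746950.47 cm³
x̄ = 8916573.23 / 64557.92 = 138.12 cm
ȳ = 7746950.47 / 64557.92 = 120.00 cm

x̄ = 138.12 cm, ȳ = 120.00 cm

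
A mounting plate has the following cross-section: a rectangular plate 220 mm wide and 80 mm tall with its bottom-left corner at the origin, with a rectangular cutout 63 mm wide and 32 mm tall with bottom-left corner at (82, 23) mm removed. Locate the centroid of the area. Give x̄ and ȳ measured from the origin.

x̄ = 109.55 mm, ȳ = 40.13 mm

Part | A | x̄ᵢ | ȳᵢ | A·x̄ᵢ | A·ȳᵢ
plate | 17600.00 | 110.00 | 40.00 | 1936000.00 | 704000.00
hole | -2016.00 | 113.50 | 39.00 | -228816.00 | -78624.00
Σ | 15584.00 |  |  | 1707184.00 | 625376.00
x̄ = 1707184.00 / 15584.00 = 109.55 mm
ȳ = 625376.00 / 15584.00 = 40.13 mm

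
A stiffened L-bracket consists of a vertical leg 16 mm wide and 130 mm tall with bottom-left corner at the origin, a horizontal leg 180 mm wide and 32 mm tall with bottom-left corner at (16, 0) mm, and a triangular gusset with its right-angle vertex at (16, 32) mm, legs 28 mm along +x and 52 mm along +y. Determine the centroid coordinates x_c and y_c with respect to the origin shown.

x_c = 75.36 mm, y_c = 30.73 mm

vertical leg: A = 16 × 130 = 2080.00, centroid at (8.00, 65.00).
horizontal leg: A = 180 × 32 = 5760.00, centroid at (106.00, 16.00).
gusset: A = ½·28·52 = 728.00, centroid at (25.33, 49.33).
ΣA = 8568.00 mm²
ΣAx_c = (2080.00)(8.00) + (5760.00)(106.00) + (728.00)(25.33) = 645642.67 mm³
ΣAy_c = (2080.00)(65.00) + (5760.00)(16.00) + (728.00)(49.33) = 263274.67 mm³
x_c = 645642.67 / 8568.00 = 75.36 mm
y_c = 263274.67 / 8568.00 = 30.73 mm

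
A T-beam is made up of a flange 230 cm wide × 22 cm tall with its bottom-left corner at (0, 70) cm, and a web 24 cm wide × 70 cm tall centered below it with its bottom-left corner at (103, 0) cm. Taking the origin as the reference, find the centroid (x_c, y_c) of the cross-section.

web: A = 24 × 70 = 1680.00, centroid at (115.00, 35.00).
flange: A = 230 × 22 = 5060.00, centroid at (115.00, 81.00).
ΣA = 6740.00 cm², ΣAx_c = 775100.00 cm³, ΣAy_c = 468660.00 cm³.
x_c = 775100.00/6740.00 = 115.00 cm; y_c = 468660.00/6740.00 = 69.53 cm.

x_c = 115.00 cm, y_c = 69.53 cm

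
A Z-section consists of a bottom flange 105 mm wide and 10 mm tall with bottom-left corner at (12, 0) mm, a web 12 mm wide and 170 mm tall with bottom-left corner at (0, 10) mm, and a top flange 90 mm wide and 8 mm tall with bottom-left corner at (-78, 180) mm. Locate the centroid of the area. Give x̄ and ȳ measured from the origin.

bottom flange: A = 105 × 10 = 1050.00, centroid at (64.50, 5.00).
web: A = 12 × 170 = 2040.00, centroid at (6.00, 95.00).
top flange: A = 90 × 8 = 720.00, centroid at (-33.00, 184.00).
ΣA = 3810.00 mm², ΣAx̄ = 56205.00 mm³, ΣAȳ = 331530.00 mm³.
x̄ = 56205.00/3810.00 = 14.75 mm; ȳ = 331530.00/3810.00 = 87.02 mm.

x̄ = 14.75 mm, ȳ = 87.02 mm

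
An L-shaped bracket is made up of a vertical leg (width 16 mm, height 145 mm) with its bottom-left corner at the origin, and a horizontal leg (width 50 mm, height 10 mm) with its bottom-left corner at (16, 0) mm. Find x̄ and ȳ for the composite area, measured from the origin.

x̄ = 13.85 mm, ȳ = 60.53 mm

vertical leg: A = 16 × 145 = 2320.00, centroid at (8.00, 72.50).
horizontal leg: A = 50 × 10 = 500.00, centroid at (41.00, 5.00).
ΣA = 2820.00 mm², ΣAx̄ = 39060.00 mm³, ΣAȳ = 170700.00 mm³.
x̄ = 39060.00/2820.00 = 13.85 mm; ȳ = 170700.00/2820.00 = 60.53 mm.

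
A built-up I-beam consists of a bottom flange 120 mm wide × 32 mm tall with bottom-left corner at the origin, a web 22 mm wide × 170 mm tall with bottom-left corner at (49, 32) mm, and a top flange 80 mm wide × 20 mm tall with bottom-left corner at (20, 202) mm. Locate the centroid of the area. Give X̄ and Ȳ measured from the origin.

bottom flange: A = 120 × 32 = 3840.00, centroid at (60.00, 16.00).
web: A = 22 × 170 = 3740.00, centroid at (60.00, 117.00).
top flange: A = 80 × 20 = 1600.00, centroid at (60.00, 212.00).
ΣA = 9180.00 mm², ΣAX̄ = 550800.00 mm³, ΣAȲ = 838220.00 mm³.
X̄ = 550800.00/9180.00 = 60.00 mm; Ȳ = 838220.00/9180.00 = 91.31 mm.

X̄ = 60.00 mm, Ȳ = 91.31 mm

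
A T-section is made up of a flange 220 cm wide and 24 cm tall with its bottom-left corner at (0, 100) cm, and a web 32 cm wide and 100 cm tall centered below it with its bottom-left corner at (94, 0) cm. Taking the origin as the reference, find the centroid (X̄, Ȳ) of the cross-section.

X̄ = 110.00 cm, Ȳ = 88.60 cm

Part | A | x̄ᵢ | ȳᵢ | A·x̄ᵢ | A·ȳᵢ
web | 3200.00 | 110.00 | 50.00 | 352000.00 | 160000.00
flange | 5280.00 | 110.00 | 112.00 | 580800.00 | 591360.00
Σ | 8480.00 |  |  | 932800.00 | 751360.00
X̄ = 932800.00 / 8480.00 = 110.00 cm
Ȳ = 751360.00 / 8480.00 = 88.60 cm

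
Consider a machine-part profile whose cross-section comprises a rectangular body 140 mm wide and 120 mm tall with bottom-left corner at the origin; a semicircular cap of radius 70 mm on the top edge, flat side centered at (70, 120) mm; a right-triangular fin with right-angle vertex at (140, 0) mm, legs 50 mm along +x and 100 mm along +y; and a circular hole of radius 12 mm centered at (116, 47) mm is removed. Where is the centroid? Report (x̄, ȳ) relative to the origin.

rectangular body: A = 140 × 120 = 16800.00, centroid at (70.00, 60.00).
semicircular top: A = ½π·70² = 7696.90, centroid at (70.00, 149.71).
triangular fin: A = ½·50·100 = 2500.00, centroid at (156.67, 33.33).
hole: A = −π·12² = -452.39, centroid at (116.00, 47.00).
ΣA = 26544.51 mm²
ΣAx̄ = (16800.00)(70.00) + (7696.90)(70.00) + (2500.00)(156.67) + (-452.39)(116.00) = 2053972.64 mm³
ΣAȳ = (16800.00)(60.00) + (7696.90)(149.71) + (2500.00)(33.33) + (-452.39)(47.00) = 2222365.94 mm³
x̄ = 2053972.64 / 26544.51 = 77.38 mm
ȳ = 2222365.94 / 26544.51 = 83.72 mm

x̄ = 77.38 mm, ȳ = 83.72 mm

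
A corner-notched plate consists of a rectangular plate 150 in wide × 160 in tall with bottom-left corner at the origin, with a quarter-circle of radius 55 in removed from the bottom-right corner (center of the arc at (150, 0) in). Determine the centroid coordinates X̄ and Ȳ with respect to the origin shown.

X̄ = 69.32 in, Ȳ = 86.22 in

plate: A = 150 × 160 = 24000.00, centroid at (75.00, 80.00).
removed quarter-circle: A = −¼π·55² = -2375.83, centroid at (126.66, 23.34).
ΣA = 21624.17 in²
ΣAX̄ = (24000.00)(75.00) + (-2375.83)(126.66) = 1499083.92 in³
ΣAȲ = (24000.00)(80.00) + (-2375.83)(23.34) = 1864541.67 in³
X̄ = 1499083.92 / 21624.17 = 69.32 in
Ȳ = 1864541.67 / 21624.17 = 86.22 in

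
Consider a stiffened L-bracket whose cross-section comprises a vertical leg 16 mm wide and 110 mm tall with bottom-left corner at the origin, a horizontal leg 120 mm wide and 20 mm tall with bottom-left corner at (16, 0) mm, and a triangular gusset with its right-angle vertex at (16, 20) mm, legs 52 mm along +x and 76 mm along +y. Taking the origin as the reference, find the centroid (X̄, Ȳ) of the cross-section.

Part | A | x̄ᵢ | ȳᵢ | A·x̄ᵢ | A·ȳᵢ
vertical leg | 1760.00 | 8.00 | 55.00 | 14080.00 | 96800.00
horizontal leg | 2400.00 | 76.00 | 10.00 | 182400.00 | 24000.00
gusset | 1976.00 | 33.33 | 45.33 | 65866.67 | 89578.67
Σ | 6136.00 |  |  | 262346.67 | 210378.67
X̄ = 262346.67 / 6136.00 = 42.76 mm
Ȳ = 210378.67 / 6136.00 = 34.29 mm

X̄ = 42.76 mm, Ȳ = 34.29 mm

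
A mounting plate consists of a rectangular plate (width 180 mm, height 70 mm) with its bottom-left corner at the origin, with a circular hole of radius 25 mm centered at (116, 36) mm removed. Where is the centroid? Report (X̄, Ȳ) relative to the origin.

Part | A | x̄ᵢ | ȳᵢ | A·x̄ᵢ | A·ȳᵢ
plate | 12600.00 | 90.00 | 35.00 | 1134000.00 | 441000.00
hole | -1963.50 | 116.00 | 36.00 | -227765.47 | -70685.83
Σ | 10636.50 |  |  | 906234.53 | 370314.17
X̄ = 906234.53 / 10636.50 = 85.20 mm
Ȳ = 370314.17 / 10636.50 = 34.82 mm

X̄ = 85.20 mm, Ȳ = 34.82 mm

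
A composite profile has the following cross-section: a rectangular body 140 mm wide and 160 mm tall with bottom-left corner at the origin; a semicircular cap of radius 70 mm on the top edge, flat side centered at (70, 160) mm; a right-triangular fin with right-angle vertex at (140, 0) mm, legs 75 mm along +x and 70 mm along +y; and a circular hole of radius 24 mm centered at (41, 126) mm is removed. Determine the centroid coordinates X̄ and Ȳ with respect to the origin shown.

Part | A | x̄ᵢ | ȳᵢ | A·x̄ᵢ | A·ȳᵢ
rectangular body | 22400.00 | 70.00 | 80.00 | 1568000.00 | 1792000.00
semicircular top | 7696.90 | 70.00 | 189.71 | 538783.14 | 1460170.99
triangular fin | 2625.00 | 165.00 | 23.33 | 433125.00 | 61250.00
hole | -1809.56 | 41.00 | 126.00 | -74191.85 | -228004.23
Σ | 30912.34 |  |  | 2465716.29 | 3085416.76
X̄ = 2465716.29 / 30912.34 = 79.76 mm
Ȳ = 3085416.76 / 30912.34 = 99.81 mm

X̄ = 79.76 mm, Ȳ = 99.81 mm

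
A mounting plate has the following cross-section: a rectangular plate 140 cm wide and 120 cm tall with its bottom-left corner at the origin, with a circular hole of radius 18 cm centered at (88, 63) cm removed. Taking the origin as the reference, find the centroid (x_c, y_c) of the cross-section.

Part | A | x̄ᵢ | ȳᵢ | A·x̄ᵢ | A·ȳᵢ
plate | 16800.00 | 70.00 | 60.00 | 1176000.00 | 1008000.00
hole | -1017.88 | 88.00 | 63.00 | -89573.09 | -64126.19
Σ | 15782.12 |  |  | 1086426.91 | 943873.81
x_c = 1086426.91 / 15782.12 = 68.84 cm
y_c = 943873.81 / 15782.12 = 59.81 cm

x_c = 68.84 cm, y_c = 59.81 cm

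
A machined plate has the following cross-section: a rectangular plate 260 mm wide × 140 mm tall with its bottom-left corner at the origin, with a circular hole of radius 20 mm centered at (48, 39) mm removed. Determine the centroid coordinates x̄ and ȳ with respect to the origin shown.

x̄ = 132.93 mm, ȳ = 71.11 mm

Part | A | x̄ᵢ | ȳᵢ | A·x̄ᵢ | A·ȳᵢ
plate | 36400.00 | 130.00 | 70.00 | 4732000.00 | 2548000.00
hole | -1256.64 | 48.00 | 39.00 | -60318.58 | -49008.85
Σ | 35143.36 |  |  | 4671681.42 | 2498991.15
x̄ = 4671681.42 / 35143.36 = 132.93 mm
ȳ = 2498991.15 / 35143.36 = 71.11 mm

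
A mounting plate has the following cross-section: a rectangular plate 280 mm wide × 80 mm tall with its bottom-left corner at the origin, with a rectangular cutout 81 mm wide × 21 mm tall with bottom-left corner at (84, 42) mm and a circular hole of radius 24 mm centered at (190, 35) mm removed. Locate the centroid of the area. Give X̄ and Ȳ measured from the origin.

X̄ = 136.61 mm, Ȳ = 39.35 mm

Part | A | x̄ᵢ | ȳᵢ | A·x̄ᵢ | A·ȳᵢ
plate | 22400.00 | 140.00 | 40.00 | 3136000.00 | 896000.00
hole 1 | -1701.00 | 124.50 | 52.50 | -211774.50 | -89302.50
hole 2 | -1809.56 | 190.00 | 35.00 | -343815.90 | -63334.51
Σ | 18889.44 |  |  | 2580409.60 | 743362.99
X̄ = 2580409.60 / 18889.44 = 136.61 mm
Ȳ = 743362.99 / 18889.44 = 39.35 mm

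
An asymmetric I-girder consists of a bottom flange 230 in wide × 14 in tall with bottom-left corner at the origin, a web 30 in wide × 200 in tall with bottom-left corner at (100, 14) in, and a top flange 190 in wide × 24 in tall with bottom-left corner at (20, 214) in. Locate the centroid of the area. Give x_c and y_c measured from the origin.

x_c = 115.00 in, y_c = 126.06 in

Part | A | x̄ᵢ | ȳᵢ | A·x̄ᵢ | A·ȳᵢ
bottom flange | 3220.00 | 115.00 | 7.00 | 370300.00 | 22540.00
web | 6000.00 | 115.00 | 114.00 | 690000.00 | 684000.00
top flange | 4560.00 | 115.00 | 226.00 | 524400.00 | 1030560.00
Σ | 13780.00 |  |  | 1584700.00 | 1737100.00
x_c = 1584700.00 / 13780.00 = 115.00 in
y_c = 1737100.00 / 13780.00 = 126.06 in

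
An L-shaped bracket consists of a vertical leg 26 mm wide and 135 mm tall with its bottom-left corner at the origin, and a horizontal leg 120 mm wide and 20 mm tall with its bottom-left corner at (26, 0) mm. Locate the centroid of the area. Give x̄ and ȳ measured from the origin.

Part | A | x̄ᵢ | ȳᵢ | A·x̄ᵢ | A·ȳᵢ
vertical leg | 3510.00 | 13.00 | 67.50 | 45630.00 | 236925.00
horizontal leg | 2400.00 | 86.00 | 10.00 | 206400.00 | 24000.00
Σ | 5910.00 |  |  | 252030.00 | 260925.00
x̄ = 252030.00 / 5910.00 = 42.64 mm
ȳ = 260925.00 / 5910.00 = 44.15 mm

x̄ = 42.64 mm, ȳ = 44.15 mm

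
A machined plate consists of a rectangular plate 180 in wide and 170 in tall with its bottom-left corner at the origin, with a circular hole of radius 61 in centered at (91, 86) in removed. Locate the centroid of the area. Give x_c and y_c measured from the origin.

plate: A = 180 × 170 = 30600.00, centroid at (90.00, 85.00).
hole: A = −π·61² = -11689.87, centroid at (91.00, 86.00).
ΣA = 18910.13 in², ΣAx_c = 1690222.17 in³, ΣAy_c = 1595671.50 in³.
x_c = 1690222.17/18910.13 = 89.38 in; y_c = 1595671.50/18910.13 = 84.38 in.

x_c = 89.38 in, y_c = 84.38 in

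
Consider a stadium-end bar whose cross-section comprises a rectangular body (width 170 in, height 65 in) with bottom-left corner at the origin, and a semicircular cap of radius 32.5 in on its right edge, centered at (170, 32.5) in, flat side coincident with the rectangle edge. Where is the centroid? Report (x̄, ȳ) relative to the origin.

Part | A | x̄ᵢ | ȳᵢ | A·x̄ᵢ | A·ȳᵢ
rectangular body | 11050.00 | 85.00 | 32.50 | 939250.00 | 359125.00
semicircular end | 1659.15 | 183.79 | 32.50 | 304941.53 | 53922.49
Σ | 12709.15 |  |  | 1244191.53 | 413047.49
x̄ = 1244191.53 / 12709.15 = 97.90 in
ȳ = 413047.49 / 12709.15 = 32.50 in

x̄ = 97.90 in, ȳ = 32.50 in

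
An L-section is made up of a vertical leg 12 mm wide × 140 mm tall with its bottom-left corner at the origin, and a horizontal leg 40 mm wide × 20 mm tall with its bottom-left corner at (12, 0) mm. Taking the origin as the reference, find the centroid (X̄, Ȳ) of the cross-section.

X̄ = 14.39 mm, Ȳ = 50.65 mm

Part | A | x̄ᵢ | ȳᵢ | A·x̄ᵢ | A·ȳᵢ
vertical leg | 1680.00 | 6.00 | 70.00 | 10080.00 | 117600.00
horizontal leg | 800.00 | 32.00 | 10.00 | 25600.00 | 8000.00
Σ | 2480.00 |  |  | 35680.00 | 125600.00
X̄ = 35680.00 / 2480.00 = 14.39 mm
Ȳ = 125600.00 / 2480.00 = 50.65 mm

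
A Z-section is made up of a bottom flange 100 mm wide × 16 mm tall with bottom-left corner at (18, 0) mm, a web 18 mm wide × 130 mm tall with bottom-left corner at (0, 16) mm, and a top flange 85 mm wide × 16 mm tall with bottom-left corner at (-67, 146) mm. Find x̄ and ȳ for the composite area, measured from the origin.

x̄ = 18.22 mm, ȳ = 77.69 mm

bottom flange: A = 100 × 16 = 1600.00, centroid at (68.00, 8.00).
web: A = 18 × 130 = 2340.00, centroid at (9.00, 81.00).
top flange: A = 85 × 16 = 1360.00, centroid at (-24.50, 154.00).
ΣA = 5300.00 mm²
ΣAx̄ = (1600.00)(68.00) + (2340.00)(9.00) + (1360.00)(-24.50) = 96540.00 mm³
ΣAȳ = (1600.00)(8.00) + (2340.00)(81.00) + (1360.00)(154.00) = 411780.00 mm³
x̄ = 96540.00 / 5300.00 = 18.22 mm
ȳ = 411780.00 / 5300.00 = 77.69 mm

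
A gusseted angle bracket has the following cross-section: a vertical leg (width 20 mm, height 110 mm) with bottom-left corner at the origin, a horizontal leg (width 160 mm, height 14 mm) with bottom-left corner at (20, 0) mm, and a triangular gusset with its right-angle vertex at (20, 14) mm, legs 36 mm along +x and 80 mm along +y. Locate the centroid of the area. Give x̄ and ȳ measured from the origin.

vertical leg: A = 20 × 110 = 2200.00, centroid at (10.00, 55.00).
horizontal leg: A = 160 × 14 = 2240.00, centroid at (100.00, 7.00).
gusset: A = ½·36·80 = 1440.00, centroid at (32.00, 40.67).
ΣA = 5880.00 mm²
ΣAx̄ = (2200.00)(10.00) + (2240.00)(100.00) + (1440.00)(32.00) = 292080.00 mm³
ΣAȳ = (2200.00)(55.00) + (2240.00)(7.00) + (1440.00)(40.67) = 195240.00 mm³
x̄ = 292080.00 / 5880.00 = 49.67 mm
ȳ = 195240.00 / 5880.00 = 33.20 mm

x̄ = 49.67 mm, ȳ = 33.20 mm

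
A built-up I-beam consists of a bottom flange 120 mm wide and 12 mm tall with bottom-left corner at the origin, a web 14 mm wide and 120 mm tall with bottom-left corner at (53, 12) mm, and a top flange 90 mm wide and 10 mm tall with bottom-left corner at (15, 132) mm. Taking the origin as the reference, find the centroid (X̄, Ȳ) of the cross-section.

bottom flange: A = 120 × 12 = 1440.00, centroid at (60.00, 6.00).
web: A = 14 × 120 = 1680.00, centroid at (60.00, 72.00).
top flange: A = 90 × 10 = 900.00, centroid at (60.00, 137.00).
ΣA = 4020.00 mm², ΣAX̄ = 241200.00 mm³, ΣAȲ = 252900.00 mm³.
X̄ = 241200.00/4020.00 = 60.00 mm; Ȳ = 252900.00/4020.00 = 62.91 mm.

X̄ = 60.00 mm, Ȳ = 62.91 mm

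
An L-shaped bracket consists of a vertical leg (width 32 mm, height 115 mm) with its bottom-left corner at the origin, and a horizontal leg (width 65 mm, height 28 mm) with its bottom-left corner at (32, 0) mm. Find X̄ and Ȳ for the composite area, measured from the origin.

X̄ = 32.05 mm, Ȳ = 43.11 mm

vertical leg: A = 32 × 115 = 3680.00, centroid at (16.00, 57.50).
horizontal leg: A = 65 × 28 = 1820.00, centroid at (64.50, 14.00).
ΣA = 5500.00 mm²
ΣAX̄ = (3680.00)(16.00) + (1820.00)(64.50) = 176270.00 mm³
ΣAȲ = (3680.00)(57.50) + (1820.00)(14.00) = 237080.00 mm³
X̄ = 176270.00 / 5500.00 = 32.05 mm
Ȳ = 237080.00 / 5500.00 = 43.11 mm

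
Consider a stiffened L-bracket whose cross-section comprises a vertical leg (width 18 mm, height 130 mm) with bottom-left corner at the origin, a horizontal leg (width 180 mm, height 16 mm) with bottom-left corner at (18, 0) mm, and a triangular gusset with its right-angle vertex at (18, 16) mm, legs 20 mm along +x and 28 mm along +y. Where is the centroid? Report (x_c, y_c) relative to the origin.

Part | A | x̄ᵢ | ȳᵢ | A·x̄ᵢ | A·ȳᵢ
vertical leg | 2340.00 | 9.00 | 65.00 | 21060.00 | 152100.00
horizontal leg | 2880.00 | 108.00 | 8.00 | 311040.00 | 23040.00
gusset | 280.00 | 24.67 | 25.33 | 6906.67 | 7093.33
Σ | 5500.00 |  |  | 339006.67 | 182233.33
x_c = 339006.67 / 5500.00 = 61.64 mm
y_c = 182233.33 / 5500.00 = 33.13 mm

x_c = 61.64 mm, y_c = 33.13 mm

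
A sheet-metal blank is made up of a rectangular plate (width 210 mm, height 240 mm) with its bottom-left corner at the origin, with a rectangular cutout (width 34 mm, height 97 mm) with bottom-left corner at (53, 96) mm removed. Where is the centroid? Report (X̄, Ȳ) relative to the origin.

X̄ = 107.45 mm, Ȳ = 118.28 mm

plate: A = 210 × 240 = 50400.00, centroid at (105.00, 120.00).
hole: A = −(34 × 97) = -3298.00, centroid at (70.00, 144.50).
ΣA = 47102.00 mm²
ΣAX̄ = (50400.00)(105.00) + (-3298.00)(70.00) = 5061140.00 mm³
ΣAȲ = (50400.00)(120.00) + (-3298.00)(144.50) = 5571439.00 mm³
X̄ = 5061140.00 / 47102.00 = 107.45 mm
Ȳ = 5571439.00 / 47102.00 = 118.28 mm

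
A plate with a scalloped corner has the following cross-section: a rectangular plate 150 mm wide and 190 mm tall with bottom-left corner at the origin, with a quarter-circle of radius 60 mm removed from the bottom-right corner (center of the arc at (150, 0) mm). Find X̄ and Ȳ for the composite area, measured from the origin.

X̄ = 69.54 mm, Ȳ = 102.66 mm

Part | A | x̄ᵢ | ȳᵢ | A·x̄ᵢ | A·ȳᵢ
plate | 28500.00 | 75.00 | 95.00 | 2137500.00 | 2707500.00
removed quarter-circle | -2827.43 | 124.54 | 25.46 | -352115.01 | -72000.00
Σ | 25672.57 |  |  | 1785384.99 | 2635500.00
X̄ = 1785384.99 / 25672.57 = 69.54 mm
Ȳ = 2635500.00 / 25672.57 = 102.66 mm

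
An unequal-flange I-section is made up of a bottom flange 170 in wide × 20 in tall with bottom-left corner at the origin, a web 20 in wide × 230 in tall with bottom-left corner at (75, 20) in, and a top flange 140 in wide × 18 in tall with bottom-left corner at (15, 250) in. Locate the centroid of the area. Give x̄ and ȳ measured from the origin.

bottom flange: A = 170 × 20 = 3400.00, centroid at (85.00, 10.00).
web: A = 20 × 230 = 4600.00, centroid at (85.00, 135.00).
top flange: A = 140 × 18 = 2520.00, centroid at (85.00, 259.00).
ΣA = 10520.00 in², ΣAx̄ = 894200.00 in³, ΣAȳ = 1307680.00 in³.
x̄ = 894200.00/10520.00 = 85.00 in; ȳ = 1307680.00/10520.00 = 124.30 in.

x̄ = 85.00 in, ȳ = 124.30 in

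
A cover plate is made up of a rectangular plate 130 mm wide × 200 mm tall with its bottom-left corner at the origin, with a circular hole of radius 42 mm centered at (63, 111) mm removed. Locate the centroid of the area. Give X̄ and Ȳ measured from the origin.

Part | A | x̄ᵢ | ȳᵢ | A·x̄ᵢ | A·ȳᵢ
plate | 26000.00 | 65.00 | 100.00 | 1690000.00 | 2600000.00
hole | -5541.77 | 63.00 | 111.00 | -349131.47 | -615136.41
Σ | 20458.23 |  |  | 1340868.53 | 1984863.59
X̄ = 1340868.53 / 20458.23 = 65.54 mm
Ȳ = 1984863.59 / 20458.23 = 97.02 mm

X̄ = 65.54 mm, Ȳ = 97.02 mm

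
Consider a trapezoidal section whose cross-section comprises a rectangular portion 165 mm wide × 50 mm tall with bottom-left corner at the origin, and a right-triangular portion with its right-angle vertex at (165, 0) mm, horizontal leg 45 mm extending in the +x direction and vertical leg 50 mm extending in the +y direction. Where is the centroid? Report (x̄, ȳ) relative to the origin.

x̄ = 94.20 mm, ȳ = 24.00 mm

rectangular portion: A = 165 × 50 = 8250.00, centroid at (82.50, 25.00).
triangular portion: A = ½·45·50 = 1125.00, centroid at (180.00, 16.67).
ΣA = 9375.00 mm²
ΣAx̄ = (8250.00)(82.50) + (1125.00)(180.00) = 883125.00 mm³
ΣAȳ = (8250.00)(25.00) + (1125.00)(16.67) = 225000.00 mm³
x̄ = 883125.00 / 9375.00 = 94.20 mm
ȳ = 225000.00 / 9375.00 = 24.00 mm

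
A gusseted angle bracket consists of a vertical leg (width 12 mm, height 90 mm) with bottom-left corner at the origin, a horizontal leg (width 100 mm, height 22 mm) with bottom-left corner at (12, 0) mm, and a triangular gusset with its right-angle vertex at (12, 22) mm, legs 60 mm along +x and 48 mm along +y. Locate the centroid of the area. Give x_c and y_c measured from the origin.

x_c = 40.03 mm, y_c = 27.02 mm

vertical leg: A = 12 × 90 = 1080.00, centroid at (6.00, 45.00).
horizontal leg: A = 100 × 22 = 2200.00, centroid at (62.00, 11.00).
gusset: A = ½·60·48 = 1440.00, centroid at (32.00, 38.00).
ΣA = 4720.00 mm²
ΣAx_c = (1080.00)(6.00) + (2200.00)(62.00) + (1440.00)(32.00) = 188960.00 mm³
ΣAy_c = (1080.00)(45.00) + (2200.00)(11.00) + (1440.00)(38.00) = 127520.00 mm³
x_c = 188960.00 / 4720.00 = 40.03 mm
y_c = 127520.00 / 4720.00 = 27.02 mm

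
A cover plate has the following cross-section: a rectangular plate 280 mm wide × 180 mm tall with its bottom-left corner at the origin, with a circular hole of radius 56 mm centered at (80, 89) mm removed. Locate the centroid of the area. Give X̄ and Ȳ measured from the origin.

plate: A = 280 × 180 = 50400.00, centroid at (140.00, 90.00).
hole: A = −π·56² = -9852.03, centroid at (80.00, 89.00).
ΣA = 40547.97 mm²
ΣAX̄ = (50400.00)(140.00) + (-9852.03)(80.00) = 6267837.24 mm³
ΣAȲ = (50400.00)(90.00) + (-9852.03)(89.00) = 3659168.92 mm³
X̄ = 6267837.24 / 40547.97 = 154.58 mm
Ȳ = 3659168.92 / 40547.97 = 90.24 mm

X̄ = 154.58 mm, Ȳ = 90.24 mm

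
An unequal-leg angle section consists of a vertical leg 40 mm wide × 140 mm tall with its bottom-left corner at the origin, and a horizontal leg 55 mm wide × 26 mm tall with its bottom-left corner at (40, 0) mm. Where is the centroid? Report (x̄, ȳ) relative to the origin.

x̄ = 29.66 mm, ȳ = 58.41 mm

Part | A | x̄ᵢ | ȳᵢ | A·x̄ᵢ | A·ȳᵢ
vertical leg | 5600.00 | 20.00 | 70.00 | 112000.00 | 392000.00
horizontal leg | 1430.00 | 67.50 | 13.00 | 96525.00 | 18590.00
Σ | 7030.00 |  |  | 208525.00 | 410590.00
x̄ = 208525.00 / 7030.00 = 29.66 mm
ȳ = 410590.00 / 7030.00 = 58.41 mm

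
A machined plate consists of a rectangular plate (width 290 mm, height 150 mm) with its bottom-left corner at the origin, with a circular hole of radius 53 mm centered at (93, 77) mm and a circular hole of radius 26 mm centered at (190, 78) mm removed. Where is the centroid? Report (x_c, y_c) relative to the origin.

plate: A = 290 × 150 = 43500.00, centroid at (145.00, 75.00).
hole 1: A = −π·53² = -8824.73, centroid at (93.00, 77.00).
hole 2: A = −π·26² = -2123.72, centroid at (190.00, 78.00).
ΣA = 32551.55 mm²
ΣAx_c = (43500.00)(145.00) + (-8824.73)(93.00) + (-2123.72)(190.00) = 5083293.60 mm³
ΣAy_c = (43500.00)(75.00) + (-8824.73)(77.00) + (-2123.72)(78.00) = 2417345.60 mm³
x_c = 5083293.60 / 32551.55 = 156.16 mm
y_c = 2417345.60 / 32551.55 = 74.26 mm

x_c = 156.16 mm, y_c = 74.26 mm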